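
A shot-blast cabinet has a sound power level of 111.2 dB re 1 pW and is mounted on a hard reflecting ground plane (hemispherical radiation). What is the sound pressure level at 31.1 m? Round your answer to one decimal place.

Free-field hemispherical radiation: L_p = L_w − 10·log₁₀(2π·r²), r = 31.1 m.
2π·r² = 6077 m², 10·log₁₀ of that is 37.837 dB.
L_p = 111.2 − 37.837 = 73.36 dB.

73.4 dB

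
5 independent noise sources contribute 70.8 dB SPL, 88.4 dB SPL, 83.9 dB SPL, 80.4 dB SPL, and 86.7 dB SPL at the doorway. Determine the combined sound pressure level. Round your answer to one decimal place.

91.8 dB SPL

Incoherent sources combine by intensity addition: L_total = 10·log₁₀(Σ 10^(L_i/10)).
Σ 10^(L/10) = 10^(70.8/10) + 10^(88.4/10) + 10^(83.9/10) + 10^(80.4/10) + 10^(86.7/10) = 1.527e+09.
L_total = 10·log₁₀(1.527e+09) = 91.84 dB SPL.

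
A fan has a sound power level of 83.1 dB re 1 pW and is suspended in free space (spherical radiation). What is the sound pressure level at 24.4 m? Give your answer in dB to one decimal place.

44.4 dB

L_p = L_w − 10·log₁₀(4π·r²) with r = 24.4 m.
4π·r² = 7482 m², 10·log₁₀ of that is 38.740 dB.
L_p = 83.1 − 38.740 = 44.36 dB.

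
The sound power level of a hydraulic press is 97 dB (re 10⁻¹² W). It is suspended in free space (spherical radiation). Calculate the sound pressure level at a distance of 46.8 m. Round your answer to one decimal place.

52.6 dB

L_p = L_w − 10·log₁₀(4π·r²) with r = 46.8 m.
4π·r² = 2.752e+04 m², 10·log₁₀ of that is 44.397 dB.
L_p = 97 − 44.397 = 52.60 dB.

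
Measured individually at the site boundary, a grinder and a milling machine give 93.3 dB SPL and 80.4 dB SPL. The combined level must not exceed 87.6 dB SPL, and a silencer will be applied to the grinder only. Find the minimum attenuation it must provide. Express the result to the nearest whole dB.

7 dB

The untreated sources together contribute 10^(80.4/10) = 1.096e+08, i.e. 80.40 dB SPL.
To meet 87.6 dB SPL overall, the treated grinder may contribute at most 10^(87.6/10) − 1.096e+08 = 4.658e+08, i.e. 86.68 dB SPL.
So the grinder must be reduced from 93.3 to 86.68 dB SPL: IL = 6.62 dB.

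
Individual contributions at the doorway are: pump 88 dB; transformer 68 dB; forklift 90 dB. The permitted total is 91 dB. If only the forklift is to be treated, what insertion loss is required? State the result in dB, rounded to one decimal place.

2.1 dB

Everything except the forklift sums to 10^(88/10) + 10^(68/10) = 6.373e+08 in linear terms, 88.04 dB.
The limit corresponds to 10^(91/10) = 1.259e+09; subtracting the fixed part leaves 6.217e+08 for the forklift, i.e. 87.94 dB.
Required insertion loss = 90 − 87.94 = 2.06 dB.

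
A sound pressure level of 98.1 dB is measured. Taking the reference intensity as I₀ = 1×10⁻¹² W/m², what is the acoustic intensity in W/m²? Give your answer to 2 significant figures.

I/I₀ = 10^(98.1/10) = 6.457e+09, so I = 6.457e+09 × 10⁻¹² W/m².

0.0065 W/m²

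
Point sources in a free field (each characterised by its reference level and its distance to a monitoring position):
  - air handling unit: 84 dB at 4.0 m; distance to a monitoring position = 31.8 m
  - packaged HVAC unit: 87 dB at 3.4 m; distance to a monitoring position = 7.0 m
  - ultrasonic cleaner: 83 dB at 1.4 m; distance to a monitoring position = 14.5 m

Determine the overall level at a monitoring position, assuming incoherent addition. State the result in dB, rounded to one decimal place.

80.9 dB

Propagate each source to the receiver with L = L_ref − 20·log₁₀(r/r_ref), then add intensities.
air handling unit: 84 − 20·log₁₀(31.8/4.0) = 84 − 18.01 = 65.99 dB.
packaged HVAC unit: 87 − 20·log₁₀(7.0/3.4) = 87 − 6.27 = 80.73 dB.
ultrasonic cleaner: 83 − 20·log₁₀(14.5/1.4) = 83 − 20.30 = 62.70 dB.
Σ 10^(L/10) = 1.241e+08 → L_total = 10·log₁₀(1.241e+08) = 80.94 dB.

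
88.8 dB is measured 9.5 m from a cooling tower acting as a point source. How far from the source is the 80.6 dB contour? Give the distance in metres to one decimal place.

For a point source L₁ − L₂ = 20·log₁₀(r₂/r₁), so r₂ = r₁·10^((L₁−L₂)/20).
r₂ = 9.5·10^((88.8−80.6)/20) = 9.5·10^(8.2/20) = 24.42 m.

24.4 m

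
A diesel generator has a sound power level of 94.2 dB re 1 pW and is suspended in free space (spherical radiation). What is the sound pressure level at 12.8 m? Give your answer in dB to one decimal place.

61.1 dB

The power spreads over a sphere of area 4π·r², so L_p = L_w − 10·log₁₀(4π·r²).
4π·r² = 2059 m², 10·log₁₀ of that is 33.136 dB.
L_p = 94.2 − 33.136 = 61.06 dB.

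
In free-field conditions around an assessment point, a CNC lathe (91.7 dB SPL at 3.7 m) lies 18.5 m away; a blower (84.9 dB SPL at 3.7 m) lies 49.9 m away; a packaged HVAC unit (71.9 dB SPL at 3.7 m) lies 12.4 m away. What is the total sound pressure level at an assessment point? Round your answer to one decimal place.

77.9 dB SPL

Apply inverse-square spreading to bring every level to the receiver, then sum 10^(L/10).
CNC lathe: 91.7 − 20·log₁₀(18.5/3.7) = 91.7 − 13.98 = 77.72 dB SPL.
blower: 84.9 − 20·log₁₀(49.9/3.7) = 84.9 − 22.60 = 62.30 dB SPL.
packaged HVAC unit: 71.9 − 20·log₁₀(12.4/3.7) = 71.9 − 10.50 = 61.40 dB SPL.
Σ 10^(L/10) = 6.224e+07 → L_total = 10·log₁₀(6.224e+07) = 77.94 dB SPL.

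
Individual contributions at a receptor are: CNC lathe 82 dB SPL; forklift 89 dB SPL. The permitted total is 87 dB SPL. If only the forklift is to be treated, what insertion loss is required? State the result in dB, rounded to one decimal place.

Everything except the forklift sums to 10^(82/10) = 1.585e+08 in linear terms, 82.00 dB SPL.
The limit corresponds to 10^(87/10) = 5.012e+08; subtracting the fixed part leaves 3.427e+08 for the forklift, i.e. 85.35 dB SPL.
Required insertion loss = 89 − 85.35 = 3.65 dB.

3.7 dB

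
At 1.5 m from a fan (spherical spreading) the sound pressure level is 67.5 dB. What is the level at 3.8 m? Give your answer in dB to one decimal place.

For a point source, L₂ = L₁ − 20·log₁₀(r₂/r₁).
L₂ = 67.5 − 20·log₁₀(3.8/1.5) = 67.5 − 8.074 = 59.43 dB.

59.4 dB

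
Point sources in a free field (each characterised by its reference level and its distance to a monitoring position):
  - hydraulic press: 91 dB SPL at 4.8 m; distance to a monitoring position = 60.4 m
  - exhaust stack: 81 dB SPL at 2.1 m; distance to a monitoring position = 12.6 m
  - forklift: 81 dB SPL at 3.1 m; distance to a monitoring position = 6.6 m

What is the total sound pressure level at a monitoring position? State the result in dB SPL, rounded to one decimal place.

75.9 dB SPL

Apply inverse-square spreading to bring every level to the receiver, then sum 10^(L/10).
hydraulic press: 91 − 20·log₁₀(60.4/4.8) = 91 − 22.00 = 69.00 dB SPL.
exhaust stack: 81 − 20·log₁₀(12.6/2.1) = 81 − 15.56 = 65.44 dB SPL.
forklift: 81 − 20·log₁₀(6.6/3.1) = 81 − 6.56 = 74.44 dB SPL.
Σ 10^(L/10) = 3.922e+07 → L_total = 10·log₁₀(3.922e+07) = 75.94 dB SPL.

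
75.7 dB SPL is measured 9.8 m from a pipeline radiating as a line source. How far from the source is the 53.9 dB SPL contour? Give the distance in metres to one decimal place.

1483.3 m

The 21.8 dB drop corresponds to a distance ratio of 10^(21.8/10) for a line source.
r₂ = 9.8·10^((75.7−53.9)/10) = 9.8·10^(21.8/10) = 1483.29 m.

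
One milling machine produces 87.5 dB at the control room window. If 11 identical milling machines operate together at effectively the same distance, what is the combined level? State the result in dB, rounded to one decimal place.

97.9 dB

With 11 equal, uncorrelated contributions the intensity is 11× that of one unit, giving a rise of 10·log₁₀ 11.
L_total = 87.5 + 10·log₁₀(11) = 87.5 + 10.414 = 97.91 dB.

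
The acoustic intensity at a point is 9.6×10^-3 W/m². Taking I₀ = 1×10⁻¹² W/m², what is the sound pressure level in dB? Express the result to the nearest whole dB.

100 dB

I/I₀ = 9.6×10^-3/10⁻¹² = 9.6×10^9, and L = 10·log₁₀(I/I₀).
L = 10·(0.9823 + 9) = 99.82 dB.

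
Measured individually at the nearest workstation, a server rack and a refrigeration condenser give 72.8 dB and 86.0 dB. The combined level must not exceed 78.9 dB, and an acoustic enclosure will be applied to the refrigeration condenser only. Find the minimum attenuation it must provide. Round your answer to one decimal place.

Fixed contribution from the other source: Σ 10^(L/10) = 10^(72.8/10) = 1.905e+07 (72.80 dB).
To meet 78.9 dB overall, the treated refrigeration condenser may contribute at most 10^(78.9/10) − 1.905e+07 = 5.857e+07, i.e. 77.68 dB.
Required insertion loss = 86.0 − 77.68 = 8.32 dB.

8.3 dB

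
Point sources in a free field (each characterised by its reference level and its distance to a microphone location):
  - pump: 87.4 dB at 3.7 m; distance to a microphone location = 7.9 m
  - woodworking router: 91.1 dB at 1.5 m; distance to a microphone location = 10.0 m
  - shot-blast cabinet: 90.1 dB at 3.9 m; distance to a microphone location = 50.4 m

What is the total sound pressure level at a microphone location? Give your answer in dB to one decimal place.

Apply inverse-square spreading to bring every level to the receiver, then sum 10^(L/10).
pump: 87.4 − 20·log₁₀(7.9/3.7) = 87.4 − 6.59 = 80.81 dB.
woodworking router: 91.1 − 20·log₁₀(10.0/1.5) = 91.1 − 16.48 = 74.62 dB.
shot-blast cabinet: 90.1 − 20·log₁₀(50.4/3.9) = 90.1 − 22.23 = 67.87 dB.
Σ 10^(L/10) = 1.557e+08 → L_total = 10·log₁₀(1.557e+08) = 81.92 dB.

81.9 dB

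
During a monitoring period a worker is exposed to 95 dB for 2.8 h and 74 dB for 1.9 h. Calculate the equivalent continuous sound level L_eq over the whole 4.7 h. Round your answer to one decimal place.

92.8 dB

The energy average is taken in the linear domain: L_eq = 10·log₁₀[(Σ tᵢ·10^(Lᵢ/10))/T], T = 4.7 h.
Σ tᵢ·10^(Lᵢ/10) = 2.8·10^(95/10) + 1.9·10^(74/10) = 8.902e+09.
L_eq = 10·log₁₀(8.902e+09/4.7) = 92.77 dB.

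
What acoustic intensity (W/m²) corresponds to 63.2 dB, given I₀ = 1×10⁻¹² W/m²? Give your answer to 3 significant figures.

2.09e-06 W/m²

I/I₀ = 10^(63.2/10) = 2.089e+06, so I = 2.089e+06 × 10⁻¹² W/m².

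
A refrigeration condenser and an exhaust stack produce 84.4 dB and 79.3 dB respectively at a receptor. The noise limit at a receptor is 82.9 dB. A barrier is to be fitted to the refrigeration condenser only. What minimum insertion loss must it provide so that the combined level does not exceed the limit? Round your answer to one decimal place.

4.0 dB

The untreated sources together contribute 10^(79.3/10) = 8.511e+07, i.e. 79.30 dB.
The limit corresponds to 10^(82.9/10) = 1.950e+08; subtracting the fixed part leaves 1.099e+08 for the refrigeration condenser, i.e. 80.41 dB.
So the refrigeration condenser must be reduced from 84.4 to 80.41 dB: IL = 3.99 dB.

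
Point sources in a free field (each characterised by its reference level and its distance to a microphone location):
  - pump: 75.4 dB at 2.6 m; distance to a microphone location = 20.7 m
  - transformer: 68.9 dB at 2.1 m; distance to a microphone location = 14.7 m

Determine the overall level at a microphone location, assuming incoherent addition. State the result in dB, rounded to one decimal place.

First find each source's level at the receiver (point-source: −20·log₁₀(r/r_ref)), then combine on an intensity basis.
pump: 75.4 − 20·log₁₀(20.7/2.6) = 75.4 − 18.02 = 57.38 dB.
transformer: 68.9 − 20·log₁₀(14.7/2.1) = 68.9 − 16.90 = 52.00 dB.
Σ 10^(L/10) = 7.054e+05 → L_total = 10·log₁₀(7.054e+05) = 58.48 dB.

58.5 dB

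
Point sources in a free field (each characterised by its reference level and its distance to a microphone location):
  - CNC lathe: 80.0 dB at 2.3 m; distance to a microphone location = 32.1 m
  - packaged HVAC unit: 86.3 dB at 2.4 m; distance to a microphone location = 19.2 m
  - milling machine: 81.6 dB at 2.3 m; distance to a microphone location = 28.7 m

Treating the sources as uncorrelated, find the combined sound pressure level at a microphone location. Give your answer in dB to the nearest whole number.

First find each source's level at the receiver (point-source: −20·log₁₀(r/r_ref)), then combine on an intensity basis.
CNC lathe: 80.0 − 20·log₁₀(32.1/2.3) = 80.0 − 22.90 = 57.10 dB.
packaged HVAC unit: 86.3 − 20·log₁₀(19.2/2.4) = 86.3 − 18.06 = 68.24 dB.
milling machine: 81.6 − 20·log₁₀(28.7/2.3) = 81.6 − 21.92 = 59.68 dB.
Σ 10^(L/10) = 8.107e+06 → L_total = 10·log₁₀(8.107e+06) = 69.09 dB.

69 dB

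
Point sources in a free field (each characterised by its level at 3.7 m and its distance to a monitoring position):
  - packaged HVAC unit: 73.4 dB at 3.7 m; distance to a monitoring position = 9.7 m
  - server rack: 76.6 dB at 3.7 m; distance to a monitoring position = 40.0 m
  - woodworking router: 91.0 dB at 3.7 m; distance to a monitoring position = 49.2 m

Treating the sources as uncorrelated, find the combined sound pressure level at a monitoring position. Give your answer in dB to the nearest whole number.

70 dB

First find each source's level at the receiver (point-source: −20·log₁₀(r/r_ref)), then combine on an intensity basis.
packaged HVAC unit: 73.4 − 20·log₁₀(9.7/3.7) = 73.4 − 8.37 = 65.03 dB.
server rack: 76.6 − 20·log₁₀(40.0/3.7) = 76.6 − 20.68 = 55.92 dB.
woodworking router: 91.0 − 20·log₁₀(49.2/3.7) = 91.0 − 22.48 = 68.52 dB.
Σ 10^(L/10) = 1.069e+07 → L_total = 10·log₁₀(1.069e+07) = 70.29 dB.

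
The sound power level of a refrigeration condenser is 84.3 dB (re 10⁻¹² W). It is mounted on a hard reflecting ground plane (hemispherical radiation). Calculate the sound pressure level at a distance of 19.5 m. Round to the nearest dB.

51 dB

L_p = L_w − 10·log₁₀(2π·r²) with r = 19.5 m.
2π·r² = 2389 m², 10·log₁₀ of that is 33.782 dB.
L_p = 84.3 − 33.782 = 50.52 dB.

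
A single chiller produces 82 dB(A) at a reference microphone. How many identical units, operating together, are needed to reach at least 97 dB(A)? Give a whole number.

32

Need L₁ + 10·log₁₀ N ≥ 97, i.e. log₁₀ N ≥ 1.50.
N ≥ 10^(15.0/10) = 31.623, so N = 32.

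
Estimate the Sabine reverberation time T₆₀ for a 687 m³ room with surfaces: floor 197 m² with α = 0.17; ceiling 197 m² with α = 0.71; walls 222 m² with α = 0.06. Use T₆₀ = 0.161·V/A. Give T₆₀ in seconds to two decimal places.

0.59 s

Total absorption A = 197·0.17 + 197·0.71 + 222·0.06 = 186.68 m² sabins.
T₆₀ = 0.161 × 687 / 186.68 = 0.592 s.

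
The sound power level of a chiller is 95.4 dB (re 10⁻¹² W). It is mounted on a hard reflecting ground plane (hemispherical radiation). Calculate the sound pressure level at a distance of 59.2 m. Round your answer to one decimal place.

L_p = L_w − 10·log₁₀(2π·r²) with r = 59.2 m.
2π·r² = 2.202e+04 m², 10·log₁₀ of that is 43.428 dB.
L_p = 95.4 − 43.428 = 51.97 dB.

52.0 dB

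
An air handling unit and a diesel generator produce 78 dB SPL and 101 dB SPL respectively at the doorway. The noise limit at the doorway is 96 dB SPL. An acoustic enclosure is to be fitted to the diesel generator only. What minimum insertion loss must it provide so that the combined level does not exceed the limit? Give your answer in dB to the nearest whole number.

The untreated sources together contribute 10^(78/10) = 6.310e+07, i.e. 78.00 dB SPL.
The limit corresponds to 10^(96/10) = 3.981e+09; subtracting the fixed part leaves 3.918e+09 for the diesel generator, i.e. 95.93 dB SPL.
Required insertion loss = 101 − 95.93 = 5.07 dB.

5 dB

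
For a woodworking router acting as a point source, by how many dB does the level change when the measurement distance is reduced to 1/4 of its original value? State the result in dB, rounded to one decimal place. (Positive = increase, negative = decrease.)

+12.0 dB

A point source loses 6 dB per doubling of distance; generally ΔL = −20·log₁₀(r₂/r₁).
ΔL = −20·log₁₀(0.25) = +12.04 dB.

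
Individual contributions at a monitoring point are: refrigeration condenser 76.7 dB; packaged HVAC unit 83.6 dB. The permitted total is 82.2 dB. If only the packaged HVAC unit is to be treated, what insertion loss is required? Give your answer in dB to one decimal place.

2.8 dB

Everything except the packaged HVAC unit sums to 10^(76.7/10) = 4.677e+07 in linear terms, 76.70 dB.
The limit corresponds to 10^(82.2/10) = 1.660e+08; subtracting the fixed part leaves 1.192e+08 for the packaged HVAC unit, i.e. 80.76 dB.
Required insertion loss = 83.6 − 80.76 = 2.84 dB.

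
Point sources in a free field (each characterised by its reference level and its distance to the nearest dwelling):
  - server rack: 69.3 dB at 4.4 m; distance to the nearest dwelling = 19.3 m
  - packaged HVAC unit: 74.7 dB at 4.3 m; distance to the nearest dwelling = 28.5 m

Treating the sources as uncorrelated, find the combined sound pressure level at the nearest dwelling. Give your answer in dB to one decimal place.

60.5 dB

Propagate each source to the receiver with L = L_ref − 20·log₁₀(r/r_ref), then add intensities.
server rack: 69.3 − 20·log₁₀(19.3/4.4) = 69.3 − 12.84 = 56.46 dB.
packaged HVAC unit: 74.7 − 20·log₁₀(28.5/4.3) = 74.7 − 16.43 = 58.27 dB.
Σ 10^(L/10) = 1.114e+06 → L_total = 10·log₁₀(1.114e+06) = 60.47 dB.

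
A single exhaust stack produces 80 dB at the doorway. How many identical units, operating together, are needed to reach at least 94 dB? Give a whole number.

N identical sources give L₁ + 10·log₁₀ N, so require 10·log₁₀ N ≥ 94 − 80 = 14.0 dB.
N ≥ 10^(14.0/10) = 25.119, so N = 26.

26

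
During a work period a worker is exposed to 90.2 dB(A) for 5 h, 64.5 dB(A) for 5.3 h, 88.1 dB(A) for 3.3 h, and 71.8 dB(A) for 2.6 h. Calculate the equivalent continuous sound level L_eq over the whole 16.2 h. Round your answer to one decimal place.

Weight each interval's intensity by its duration and average over T = 16.2 h:
Σ tᵢ·10^(Lᵢ/10) = 5·10^(90.2/10) + 5.3·10^(64.5/10) + 3.3·10^(88.1/10) + 2.6·10^(71.8/10) = 7.421e+09.
L_eq = 10·log₁₀(7.421e+09/16.2) = 86.61 dB(A).

86.6 dB(A)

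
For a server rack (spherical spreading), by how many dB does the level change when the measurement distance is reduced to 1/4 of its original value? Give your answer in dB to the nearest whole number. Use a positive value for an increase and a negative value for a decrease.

+12 dB

With spherical spreading the level changes by −20·log₁₀(r₂/r₁).
ΔL = −20·log₁₀(0.25) = +12.04 dB.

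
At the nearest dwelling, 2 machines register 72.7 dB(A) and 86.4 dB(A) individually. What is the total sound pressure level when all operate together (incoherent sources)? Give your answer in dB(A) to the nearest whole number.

Incoherent sources combine by intensity addition: L_total = 10·log₁₀(Σ 10^(L_i/10)).
Σ 10^(L/10) = 10^(72.7/10) + 10^(86.4/10) = 4.551e+08.
L_total = 10·log₁₀(4.551e+08) = 86.58 dB(A).

87 dB(A)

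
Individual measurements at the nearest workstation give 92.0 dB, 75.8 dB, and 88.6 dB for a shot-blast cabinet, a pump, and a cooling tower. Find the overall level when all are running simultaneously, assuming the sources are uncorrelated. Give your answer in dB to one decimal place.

Incoherent sources combine by intensity addition: L_total = 10·log₁₀(Σ 10^(L_i/10)).
Σ 10^(L/10) = 10^(92.0/10) + 10^(75.8/10) + 10^(88.6/10) = 2.347e+09.
L_total = 10·log₁₀(2.347e+09) = 93.71 dB.

93.7 dB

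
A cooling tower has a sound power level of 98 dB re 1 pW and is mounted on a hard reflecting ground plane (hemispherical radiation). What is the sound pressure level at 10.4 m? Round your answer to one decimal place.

The power spreads over a hemisphere of area 2π·r², so L_p = L_w − 10·log₁₀(2π·r²).
2π·r² = 679.6 m², 10·log₁₀ of that is 28.322 dB.
L_p = 98 − 28.322 = 69.68 dB.

69.7 dB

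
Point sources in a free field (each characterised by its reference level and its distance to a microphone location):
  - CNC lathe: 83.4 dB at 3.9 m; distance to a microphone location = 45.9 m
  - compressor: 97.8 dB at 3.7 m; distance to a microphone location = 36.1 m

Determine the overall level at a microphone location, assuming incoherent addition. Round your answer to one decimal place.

78.1 dB

Propagate each source to the receiver with L = L_ref − 20·log₁₀(r/r_ref), then add intensities.
CNC lathe: 83.4 − 20·log₁₀(45.9/3.9) = 83.4 − 21.41 = 61.99 dB.
compressor: 97.8 − 20·log₁₀(36.1/3.7) = 97.8 − 19.79 = 78.01 dB.
Σ 10^(L/10) = 6.488e+07 → L_total = 10·log₁₀(6.488e+07) = 78.12 dB.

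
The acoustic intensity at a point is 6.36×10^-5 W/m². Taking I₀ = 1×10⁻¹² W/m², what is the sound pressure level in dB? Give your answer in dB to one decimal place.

78.0 dB

I/I₀ = 6.36×10^-5/10⁻¹² = 6.36×10^7, and L = 10·log₁₀(I/I₀).
L = 10·(0.8035 + 7) = 78.03 dB.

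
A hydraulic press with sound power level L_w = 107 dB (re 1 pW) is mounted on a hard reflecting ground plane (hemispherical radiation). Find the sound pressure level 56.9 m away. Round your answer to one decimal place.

Free-field hemispherical radiation: L_p = L_w − 10·log₁₀(2π·r²), r = 56.9 m.
2π·r² = 2.034e+04 m², 10·log₁₀ of that is 43.084 dB.
L_p = 107 − 43.084 = 63.92 dB.

63.9 dB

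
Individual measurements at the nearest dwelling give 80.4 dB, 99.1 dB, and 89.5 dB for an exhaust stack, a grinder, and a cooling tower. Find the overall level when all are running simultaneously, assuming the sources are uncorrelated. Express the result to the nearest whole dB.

Incoherent sources combine by intensity addition: L_total = 10·log₁₀(Σ 10^(L_i/10)).
Σ 10^(L/10) = 10^(80.4/10) + 10^(99.1/10) + 10^(89.5/10) = 9.129e+09.
L_total = 10·log₁₀(9.129e+09) = 99.60 dB.

100 dB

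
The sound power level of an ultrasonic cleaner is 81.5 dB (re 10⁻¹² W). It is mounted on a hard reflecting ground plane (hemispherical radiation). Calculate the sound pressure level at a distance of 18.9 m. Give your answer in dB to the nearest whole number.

Free-field hemispherical radiation: L_p = L_w − 10·log₁₀(2π·r²), r = 18.9 m.
2π·r² = 2244 m², 10·log₁₀ of that is 33.511 dB.
L_p = 81.5 − 33.511 = 47.99 dB.

48 dB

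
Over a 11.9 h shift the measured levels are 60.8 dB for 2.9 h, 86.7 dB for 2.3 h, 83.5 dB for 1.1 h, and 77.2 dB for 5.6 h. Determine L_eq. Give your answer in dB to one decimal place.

Weight each interval's intensity by its duration and average over T = 11.9 h:
Σ tᵢ·10^(Lᵢ/10) = 2.9·10^(60.8/10) + 2.3·10^(86.7/10) + 1.1·10^(83.5/10) + 5.6·10^(77.2/10) = 1.619e+09.
L_eq = 10·log₁₀(1.619e+09/11.9) = 81.34 dB.

81.3 dB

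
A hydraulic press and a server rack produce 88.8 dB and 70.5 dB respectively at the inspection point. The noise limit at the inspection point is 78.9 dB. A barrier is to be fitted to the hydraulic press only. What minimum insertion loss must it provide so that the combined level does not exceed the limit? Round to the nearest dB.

11 dB

Everything except the hydraulic press sums to 10^(70.5/10) = 1.122e+07 in linear terms, 70.50 dB.
To meet 78.9 dB overall, the treated hydraulic press may contribute at most 10^(78.9/10) − 1.122e+07 = 6.640e+07, i.e. 78.22 dB.
So the hydraulic press must be reduced from 88.8 to 78.22 dB: IL = 10.58 dB.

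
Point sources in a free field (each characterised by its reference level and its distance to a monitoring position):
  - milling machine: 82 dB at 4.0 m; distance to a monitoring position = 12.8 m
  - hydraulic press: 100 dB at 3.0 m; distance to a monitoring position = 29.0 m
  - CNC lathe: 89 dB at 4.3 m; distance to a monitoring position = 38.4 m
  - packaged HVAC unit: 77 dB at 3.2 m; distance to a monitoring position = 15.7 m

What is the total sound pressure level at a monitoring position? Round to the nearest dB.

81 dB

Apply inverse-square spreading to bring every level to the receiver, then sum 10^(L/10).
milling machine: 82 − 20·log₁₀(12.8/4.0) = 82 − 10.10 = 71.90 dB.
hydraulic press: 100 − 20·log₁₀(29.0/3.0) = 100 − 19.71 = 80.29 dB.
CNC lathe: 89 − 20·log₁₀(38.4/4.3) = 89 − 19.02 = 69.98 dB.
packaged HVAC unit: 77 − 20·log₁₀(15.7/3.2) = 77 − 13.81 = 63.19 dB.
Σ 10^(L/10) = 1.345e+08 → L_total = 10·log₁₀(1.345e+08) = 81.29 dB.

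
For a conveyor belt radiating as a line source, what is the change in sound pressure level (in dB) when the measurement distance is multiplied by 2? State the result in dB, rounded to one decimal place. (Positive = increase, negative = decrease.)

-3.0 dB

With cylindrical spreading the level changes by −10·log₁₀(r₂/r₁).
ΔL = −10·log₁₀(2) = -3.01 dB.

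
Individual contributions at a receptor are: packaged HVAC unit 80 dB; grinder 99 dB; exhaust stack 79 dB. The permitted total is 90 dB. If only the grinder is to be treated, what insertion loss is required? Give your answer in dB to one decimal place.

9.9 dB

The untreated sources together contribute 10^(80/10) + 10^(79/10) = 1.794e+08, i.e. 82.54 dB.
To meet 90 dB overall, the treated grinder may contribute at most 10^(90/10) − 1.794e+08 = 8.206e+08, i.e. 89.14 dB.
So the grinder must be reduced from 99 to 89.14 dB: IL = 9.86 dB.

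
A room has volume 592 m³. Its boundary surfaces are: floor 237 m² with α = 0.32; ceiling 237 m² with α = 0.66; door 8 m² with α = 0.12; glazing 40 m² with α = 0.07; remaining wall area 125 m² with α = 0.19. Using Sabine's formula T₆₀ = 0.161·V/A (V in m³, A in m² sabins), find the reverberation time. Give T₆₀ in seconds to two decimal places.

Total absorption A = 237·0.32 + 237·0.66 + 8·0.12 + 40·0.07 + 125·0.19 = 259.77 m² sabins.
T₆₀ = 0.161·V/A = 0.161·592/259.77 = 0.367 s.

0.37 s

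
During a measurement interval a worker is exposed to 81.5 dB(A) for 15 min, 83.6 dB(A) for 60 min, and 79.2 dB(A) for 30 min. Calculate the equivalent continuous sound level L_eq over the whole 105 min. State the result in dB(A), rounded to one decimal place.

The energy average is taken in the linear domain: L_eq = 10·log₁₀[(Σ tᵢ·10^(Lᵢ/10))/T], T = 105 min.
Σ tᵢ·10^(Lᵢ/10) = 15·10^(81.5/10) + 60·10^(83.6/10) + 30·10^(79.2/10) = 1.836e+10.
L_eq = 10·log₁₀(1.836e+10/105) = 82.43 dB(A).

82.4 dB(A)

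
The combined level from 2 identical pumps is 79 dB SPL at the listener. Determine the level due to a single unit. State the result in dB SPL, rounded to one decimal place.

76.0 dB SPL

For N identical incoherent sources L_total = L₁ + 10·log₁₀ N, so L₁ = 79 − 10·log₁₀(2) = 79 − 3.010.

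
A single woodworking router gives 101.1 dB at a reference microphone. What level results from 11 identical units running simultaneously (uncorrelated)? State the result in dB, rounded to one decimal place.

111.5 dB

With 11 equal, uncorrelated contributions the intensity is 11× that of one unit, giving a rise of 10·log₁₀ 11.
L_total = 101.1 + 10·log₁₀(11) = 101.1 + 10.414 = 111.51 dB.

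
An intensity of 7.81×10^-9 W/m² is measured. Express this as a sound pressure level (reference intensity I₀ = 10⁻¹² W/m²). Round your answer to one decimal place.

38.9 dB

I/I₀ = 7.81×10^-9/10⁻¹² = 7.81×10^3, and L = 10·log₁₀(I/I₀).
L = 10·(0.8927 + 3) = 38.93 dB.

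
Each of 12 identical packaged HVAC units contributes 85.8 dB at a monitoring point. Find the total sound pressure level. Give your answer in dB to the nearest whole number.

With 12 equal, uncorrelated contributions the intensity is 12× that of one unit, giving a rise of 10·log₁₀ 12.
L_total = 85.8 + 10·log₁₀(12) = 85.8 + 10.792 = 96.59 dB.

97 dB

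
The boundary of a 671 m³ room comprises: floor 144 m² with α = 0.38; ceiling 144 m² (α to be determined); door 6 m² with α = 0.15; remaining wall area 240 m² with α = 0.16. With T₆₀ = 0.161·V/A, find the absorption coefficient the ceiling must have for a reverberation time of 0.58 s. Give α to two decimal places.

A = 0.161·V/T₆₀ = 0.161·671/0.58 = 186.26 m² sabins.
Absorption from the other surfaces = 144·0.38 + 6·0.15 + 240·0.16 = 94.02 m², so the ceiling must supply 92.24 m² over 144 m².
α = 92.24/144 = 0.641.

0.64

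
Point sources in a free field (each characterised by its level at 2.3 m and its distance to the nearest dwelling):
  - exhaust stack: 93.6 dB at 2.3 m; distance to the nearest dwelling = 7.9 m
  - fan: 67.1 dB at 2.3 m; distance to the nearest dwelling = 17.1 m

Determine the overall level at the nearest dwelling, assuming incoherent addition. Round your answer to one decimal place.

82.9 dB

Propagate each source to the receiver with L = L_ref − 20·log₁₀(r/r_ref), then add intensities.
exhaust stack: 93.6 − 20·log₁₀(7.9/2.3) = 93.6 − 10.72 = 82.88 dB.
fan: 67.1 − 20·log₁₀(17.1/2.3) = 67.1 − 17.43 = 49.67 dB.
Σ 10^(L/10) = 1.943e+08 → L_total = 10·log₁₀(1.943e+08) = 82.88 dB.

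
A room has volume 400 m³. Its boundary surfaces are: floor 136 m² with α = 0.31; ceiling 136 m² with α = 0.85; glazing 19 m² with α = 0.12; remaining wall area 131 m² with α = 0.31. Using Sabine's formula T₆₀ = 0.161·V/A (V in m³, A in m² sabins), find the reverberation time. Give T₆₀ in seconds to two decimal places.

0.32 s

A = Σ Sᵢαᵢ = 136·0.31 + 136·0.85 + 19·0.12 + 131·0.31 = 200.65 m².
T₆₀ = 0.161·V/A = 0.161·400/200.65 = 0.321 s.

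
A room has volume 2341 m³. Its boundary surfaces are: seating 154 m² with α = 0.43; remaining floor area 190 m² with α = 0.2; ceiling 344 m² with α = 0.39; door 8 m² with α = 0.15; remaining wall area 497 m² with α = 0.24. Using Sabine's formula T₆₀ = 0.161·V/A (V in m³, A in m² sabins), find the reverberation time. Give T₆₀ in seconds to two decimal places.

1.05 s

Total absorption A = 154·0.43 + 190·0.2 + 344·0.39 + 8·0.15 + 497·0.24 = 358.86 m² sabins.
T₆₀ = 0.161·V/A = 0.161·2341/358.86 = 1.050 s.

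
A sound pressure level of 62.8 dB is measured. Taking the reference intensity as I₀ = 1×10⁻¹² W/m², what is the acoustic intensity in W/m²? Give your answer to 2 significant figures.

I = I₀·10^(L/10) = 10⁻¹² × 10^(62.8/10) = 10^(-5.720).

1.9e-06 W/m²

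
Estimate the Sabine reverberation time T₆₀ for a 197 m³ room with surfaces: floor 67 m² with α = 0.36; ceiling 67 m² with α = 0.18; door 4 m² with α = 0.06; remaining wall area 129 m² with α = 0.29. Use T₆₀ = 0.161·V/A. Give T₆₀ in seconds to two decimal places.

0.43 s

Summing Sᵢαᵢ: 67·0.36 + 67·0.18 + 4·0.06 + 129·0.29 = 73.83 m².
T₆₀ = 0.161·V/A = 0.161·197/73.83 = 0.430 s.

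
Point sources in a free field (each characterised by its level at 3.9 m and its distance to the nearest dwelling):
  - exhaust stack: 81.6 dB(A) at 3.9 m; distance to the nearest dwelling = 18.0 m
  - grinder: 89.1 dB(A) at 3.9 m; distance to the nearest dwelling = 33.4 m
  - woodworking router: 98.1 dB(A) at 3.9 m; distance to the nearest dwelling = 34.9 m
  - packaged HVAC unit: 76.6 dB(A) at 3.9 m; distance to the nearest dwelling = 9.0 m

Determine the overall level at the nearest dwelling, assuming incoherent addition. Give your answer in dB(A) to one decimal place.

80.3 dB(A)

First find each source's level at the receiver (point-source: −20·log₁₀(r/r_ref)), then combine on an intensity basis.
exhaust stack: 81.6 − 20·log₁₀(18.0/3.9) = 81.6 − 13.28 = 68.32 dB(A).
grinder: 89.1 − 20·log₁₀(33.4/3.9) = 89.1 − 18.65 = 70.45 dB(A).
woodworking router: 98.1 − 20·log₁₀(34.9/3.9) = 98.1 − 19.04 = 79.06 dB(A).
packaged HVAC unit: 76.6 − 20·log₁₀(9.0/3.9) = 76.6 − 7.26 = 69.34 dB(A).
Σ 10^(L/10) = 1.071e+08 → L_total = 10·log₁₀(1.071e+08) = 80.30 dB(A).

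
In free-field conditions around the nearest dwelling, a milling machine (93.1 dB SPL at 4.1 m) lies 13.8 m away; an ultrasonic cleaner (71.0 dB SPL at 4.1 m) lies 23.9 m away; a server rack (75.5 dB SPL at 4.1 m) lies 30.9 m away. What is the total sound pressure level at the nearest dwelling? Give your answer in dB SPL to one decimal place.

Propagate each source to the receiver with L = L_ref − 20·log₁₀(r/r_ref), then add intensities.
milling machine: 93.1 − 20·log₁₀(13.8/4.1) = 93.1 − 10.54 = 82.56 dB SPL.
ultrasonic cleaner: 71.0 − 20·log₁₀(23.9/4.1) = 71.0 − 15.31 = 55.69 dB SPL.
server rack: 75.5 − 20·log₁₀(30.9/4.1) = 75.5 − 17.54 = 57.96 dB SPL.
Σ 10^(L/10) = 1.812e+08 → L_total = 10·log₁₀(1.812e+08) = 82.58 dB SPL.

82.6 dB SPL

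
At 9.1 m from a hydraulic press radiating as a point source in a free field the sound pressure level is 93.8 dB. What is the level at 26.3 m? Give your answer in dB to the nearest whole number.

Spherical spreading from a point source gives a 20·log₁₀(r₂/r₁) drop.
L₂ = 93.8 − 20·log₁₀(26.3/9.1) = 93.8 − 9.218 = 84.58 dB.

85 dB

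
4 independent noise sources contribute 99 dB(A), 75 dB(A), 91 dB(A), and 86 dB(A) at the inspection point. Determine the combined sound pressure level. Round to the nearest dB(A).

For uncorrelated sources the intensities add, so convert each level to linear form, sum, and take 10·log₁₀ of the total.
Σ 10^(L/10) = 10^(99/10) + 10^(75/10) + 10^(91/10) + 10^(86/10) = 9.632e+09.
L_total = 10·log₁₀(9.632e+09) = 99.84 dB(A).

100 dB(A)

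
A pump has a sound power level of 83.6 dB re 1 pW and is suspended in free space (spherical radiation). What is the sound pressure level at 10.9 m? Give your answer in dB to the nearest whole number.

The power spreads over a sphere of area 4π·r², so L_p = L_w − 10·log₁₀(4π·r²).
4π·r² = 1493 m², 10·log₁₀ of that is 31.741 dB.
L_p = 83.6 − 31.741 = 51.86 dB.

52 dB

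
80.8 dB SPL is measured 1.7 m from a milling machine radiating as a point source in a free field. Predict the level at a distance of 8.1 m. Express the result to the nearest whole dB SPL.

67 dB SPL

Point-source attenuation: ΔL = 20·log₁₀(r₂/r₁) = 20·log₁₀(8.1/1.7) = 13.561 dB.
L₂ = 80.8 − 20·log₁₀(8.1/1.7) = 80.8 − 13.561 = 67.24 dB SPL.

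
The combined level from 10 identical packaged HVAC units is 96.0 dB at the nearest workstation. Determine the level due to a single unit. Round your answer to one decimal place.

10 equal contributions raise the level by 10·log₁₀ 10 = 10.000 dB, so each unit alone gives 96.0 − 10.000.

86.0 dB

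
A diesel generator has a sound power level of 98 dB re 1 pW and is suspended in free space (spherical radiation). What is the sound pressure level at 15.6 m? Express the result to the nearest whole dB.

Free-field spherical radiation: L_p = L_w − 10·log₁₀(4π·r²), r = 15.6 m.
4π·r² = 3058 m², 10·log₁₀ of that is 34.855 dB.
L_p = 98 − 34.855 = 63.15 dB.

63 dB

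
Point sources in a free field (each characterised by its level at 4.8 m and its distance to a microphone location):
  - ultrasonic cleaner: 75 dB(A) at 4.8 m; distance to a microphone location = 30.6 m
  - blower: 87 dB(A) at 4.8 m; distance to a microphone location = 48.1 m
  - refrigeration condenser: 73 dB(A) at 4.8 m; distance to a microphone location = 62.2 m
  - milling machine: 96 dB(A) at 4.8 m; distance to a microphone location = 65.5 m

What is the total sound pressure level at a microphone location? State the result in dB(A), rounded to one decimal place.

74.4 dB(A)

First find each source's level at the receiver (point-source: −20·log₁₀(r/r_ref)), then combine on an intensity basis.
ultrasonic cleaner: 75 − 20·log₁₀(30.6/4.8) = 75 − 16.09 = 58.91 dB(A).
blower: 87 − 20·log₁₀(48.1/4.8) = 87 − 20.02 = 66.98 dB(A).
refrigeration condenser: 73 − 20·log₁₀(62.2/4.8) = 73 − 22.25 = 50.75 dB(A).
milling machine: 96 − 20·log₁₀(65.5/4.8) = 96 − 22.70 = 73.30 dB(A).
Σ 10^(L/10) = 2.727e+07 → L_total = 10·log₁₀(2.727e+07) = 74.36 dB(A).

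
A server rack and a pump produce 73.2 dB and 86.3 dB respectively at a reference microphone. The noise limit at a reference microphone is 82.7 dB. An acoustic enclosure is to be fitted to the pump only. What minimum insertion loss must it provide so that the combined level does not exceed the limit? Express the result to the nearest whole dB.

The untreated sources together contribute 10^(73.2/10) = 2.089e+07, i.e. 73.20 dB.
To meet 82.7 dB overall, the treated pump may contribute at most 10^(82.7/10) − 2.089e+07 = 1.653e+08, i.e. 82.18 dB.
Required insertion loss = 86.3 − 82.18 = 4.12 dB.

4 dB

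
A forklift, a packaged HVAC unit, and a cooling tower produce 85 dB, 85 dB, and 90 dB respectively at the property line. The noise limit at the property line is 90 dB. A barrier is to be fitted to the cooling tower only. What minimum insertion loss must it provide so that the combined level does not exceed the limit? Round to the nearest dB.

Everything except the cooling tower sums to 10^(85/10) + 10^(85/10) = 6.325e+08 in linear terms, 88.01 dB.
To meet 90 dB overall, the treated cooling tower may contribute at most 10^(90/10) − 6.325e+08 = 3.675e+08, i.e. 85.65 dB.
So the cooling tower must be reduced from 90 to 85.65 dB: IL = 4.35 dB.

4 dB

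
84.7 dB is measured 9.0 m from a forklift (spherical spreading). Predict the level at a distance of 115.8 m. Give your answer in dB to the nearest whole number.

Spherical spreading from a point source gives a 20·log₁₀(r₂/r₁) drop.
L₂ = 84.7 − 20·log₁₀(115.8/9.0) = 84.7 − 22.189 = 62.51 dB.

63 dB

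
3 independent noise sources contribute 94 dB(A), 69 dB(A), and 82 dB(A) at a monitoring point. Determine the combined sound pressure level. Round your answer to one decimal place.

Incoherent sources combine by intensity addition: L_total = 10·log₁₀(Σ 10^(L_i/10)).
Σ 10^(L/10) = 10^(94/10) + 10^(69/10) + 10^(82/10) = 2.678e+09.
L_total = 10·log₁₀(2.678e+09) = 94.28 dB(A).

94.3 dB(A)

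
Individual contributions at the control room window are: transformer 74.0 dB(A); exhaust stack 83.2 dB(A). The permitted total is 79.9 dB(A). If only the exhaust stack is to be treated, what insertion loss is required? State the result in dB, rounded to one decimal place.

Everything except the exhaust stack sums to 10^(74.0/10) = 2.512e+07 in linear terms, 74.00 dB(A).
To meet 79.9 dB(A) overall, the treated exhaust stack may contribute at most 10^(79.9/10) − 2.512e+07 = 7.260e+07, i.e. 78.61 dB(A).
Required insertion loss = 83.2 − 78.61 = 4.59 dB.

4.6 dB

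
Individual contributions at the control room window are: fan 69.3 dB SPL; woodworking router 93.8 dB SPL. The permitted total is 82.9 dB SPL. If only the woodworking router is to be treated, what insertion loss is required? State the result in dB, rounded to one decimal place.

Fixed contribution from the other source: Σ 10^(L/10) = 10^(69.3/10) = 8.511e+06 (69.30 dB SPL).
The limit corresponds to 10^(82.9/10) = 1.950e+08; subtracting the fixed part leaves 1.865e+08 for the woodworking router, i.e. 82.71 dB SPL.
Required insertion loss = 93.8 − 82.71 = 11.09 dB.

11.1 dB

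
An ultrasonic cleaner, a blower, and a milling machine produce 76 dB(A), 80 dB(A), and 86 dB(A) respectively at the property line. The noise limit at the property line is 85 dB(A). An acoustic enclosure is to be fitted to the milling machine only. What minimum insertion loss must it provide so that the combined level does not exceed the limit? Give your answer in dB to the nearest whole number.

4 dB

The untreated sources together contribute 10^(76/10) + 10^(80/10) = 1.398e+08, i.e. 81.46 dB(A).
The limit corresponds to 10^(85/10) = 3.162e+08; subtracting the fixed part leaves 1.764e+08 for the milling machine, i.e. 82.47 dB(A).
So the milling machine must be reduced from 86 to 82.47 dB(A): IL = 3.53 dB.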